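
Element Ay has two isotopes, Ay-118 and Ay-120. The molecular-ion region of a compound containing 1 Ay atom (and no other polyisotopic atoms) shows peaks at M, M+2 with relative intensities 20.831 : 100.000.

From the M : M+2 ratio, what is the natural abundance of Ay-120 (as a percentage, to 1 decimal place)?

82.8%

If p is the fraction of Ay that is Ay-118, then I(M+2)/I(M) = [C(1,1)·p^0·(1−p)] / p^1 = 1·(1−p)/p = 100.000/20.831 = 4.8005
(1−p)/p = 4.8005/1 = 4.8005  ⇒  p = 1/(1 + 4.8005) = 0.1724
Ay-118: 17.2%, Ay-120: 82.8%.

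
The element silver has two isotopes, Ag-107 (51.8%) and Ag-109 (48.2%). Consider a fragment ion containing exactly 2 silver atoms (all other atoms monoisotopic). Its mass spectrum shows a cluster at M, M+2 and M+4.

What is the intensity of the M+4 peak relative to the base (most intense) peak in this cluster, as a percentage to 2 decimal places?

Term probabilities: M 0.2683, M+2 0.4994, M+4 0.2323. Base peak = M+2.
P(M+2) = C(2,1) × 0.518^1 × 0.482^1 = 2 × 0.5180 × 0.4820 = 0.499352 (base)
P(M+4) = C(2,2) × 0.518^0 × 0.482^2 = 1 × 1.0000 × 0.232324 = 0.232324
Relative intensity = 0.232324 / 0.499352 × 100 = 46.53

46.53%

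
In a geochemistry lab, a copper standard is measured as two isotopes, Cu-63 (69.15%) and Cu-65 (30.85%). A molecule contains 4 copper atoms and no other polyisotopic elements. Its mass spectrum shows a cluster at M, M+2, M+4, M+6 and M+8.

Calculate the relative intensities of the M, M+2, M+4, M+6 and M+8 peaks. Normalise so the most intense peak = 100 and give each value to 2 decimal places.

Expanding (0.6915 + 0.3085)^4:
P(M) = 0.6915^4 = 0.228649
P(M+2) = 4 × 0.6915^3 × 0.3085^1 = 0.408030
P(M+4) = 6 × 0.6915^2 × 0.3085^2 = 0.273052
P(M+6) = 4 × 0.6915^1 × 0.3085^3 = 0.081212
P(M+8) = 0.3085^4 = 0.009058
The M+2 peak is largest (0.408030); scaling to 100 gives 56.04 : 100.00 : 66.92 : 19.90 : 2.22.

56.04 : 100.00 : 66.92 : 19.90 : 2.22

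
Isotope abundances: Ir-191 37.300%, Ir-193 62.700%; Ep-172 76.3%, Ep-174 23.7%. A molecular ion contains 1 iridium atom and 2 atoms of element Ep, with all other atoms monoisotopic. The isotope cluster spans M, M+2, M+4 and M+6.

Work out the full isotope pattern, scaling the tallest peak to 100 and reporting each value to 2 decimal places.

Iridium pattern (n=1): 0.3730 : 0.6270
Element Ep pattern (n=2): 0.582169 : 0.361662 : 0.056169
Convolve the two distributions (both contribute in 2-u steps):
  M: 0.3730×0.582169 = 0.217149
  M+2: 0.3730×0.361662 + 0.6270×0.582169 = 0.499920
  M+4: 0.3730×0.056169 + 0.6270×0.361662 = 0.247713
  M+6: 0.6270×0.056169 = 0.035218
Scale to base peak (0.499920) = 100: 43.44 : 100.00 : 49.55 : 7.04

43.44 : 100.00 : 49.55 : 7.04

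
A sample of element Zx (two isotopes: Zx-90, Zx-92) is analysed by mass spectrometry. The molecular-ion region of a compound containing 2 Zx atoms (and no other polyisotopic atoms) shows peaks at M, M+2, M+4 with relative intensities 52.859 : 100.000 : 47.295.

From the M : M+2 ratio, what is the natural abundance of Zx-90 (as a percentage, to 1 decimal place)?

51.4%

If p is the fraction of Zx that is Zx-90, then I(M+2)/I(M) = [C(2,1)·p^1·(1−p)] / p^2 = 2·(1−p)/p = 100.000/52.859 = 1.8918
(1−p)/p = 1.8918/2 = 0.9459  ⇒  p = 1/(1 + 0.9459) = 0.5139
Zx-90: 51.4%, Zx-92: 48.6%.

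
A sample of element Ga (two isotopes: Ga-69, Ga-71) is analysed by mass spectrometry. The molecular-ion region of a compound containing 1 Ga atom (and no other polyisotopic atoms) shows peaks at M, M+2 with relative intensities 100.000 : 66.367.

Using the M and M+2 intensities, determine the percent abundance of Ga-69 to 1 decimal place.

Let p = fractional abundance of Ga-69. I(M+2)/I(M) = [C(1,1)·p^0·(1−p)] / p^1 = 1·(1−p)/p = 66.367/100.000 = 0.6637
(1−p)/p = 0.6637/1 = 0.6637  ⇒  p = 1/(1 + 0.6637) = 0.6011
Ga-69: 60.1%, Ga-71: 39.9%.

60.1%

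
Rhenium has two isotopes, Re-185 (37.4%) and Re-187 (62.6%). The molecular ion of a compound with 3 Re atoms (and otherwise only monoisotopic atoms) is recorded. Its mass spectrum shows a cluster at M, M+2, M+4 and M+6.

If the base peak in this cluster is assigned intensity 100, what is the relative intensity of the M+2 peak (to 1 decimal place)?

59.7

Binomial terms of (0.374 + 0.626)^3: M 0.0523, M+2 0.2627, M+4 0.4397, M+6 0.2453 → M+4 is the base peak.
P(M+4) = C(3,2) × 0.374^1 × 0.626^2 = 3 × 0.3740 × 0.391876 = 0.439685 (base)
P(M+2) = C(3,1) × 0.374^2 × 0.626^1 = 3 × 0.139876 × 0.6260 = 0.262687
Relative intensity = 0.262687 / 0.439685 × 100 = 59.7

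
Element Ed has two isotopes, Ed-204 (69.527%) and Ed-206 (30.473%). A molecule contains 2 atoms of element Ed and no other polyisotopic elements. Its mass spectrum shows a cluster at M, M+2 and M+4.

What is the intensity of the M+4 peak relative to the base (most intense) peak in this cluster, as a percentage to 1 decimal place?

Term probabilities: M 0.4834, M+2 0.4237, M+4 0.0929. Base peak = M.
P(M) = C(2,0) × 0.69527^2 × 0.30473^0 = 1 × 0.48340037 × 1.0000 = 0.483400 (base)
P(M+4) = C(2,2) × 0.69527^0 × 0.30473^2 = 1 × 1.0000 × 0.09286037 = 0.092860
Relative intensity = 0.092860 / 0.483400 × 100 = 19.2

19.2%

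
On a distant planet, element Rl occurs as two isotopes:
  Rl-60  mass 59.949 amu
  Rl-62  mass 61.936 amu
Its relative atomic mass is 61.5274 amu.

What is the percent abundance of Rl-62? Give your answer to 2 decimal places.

79.44%

With x = fraction of Rl-60 (so Rl-62 is 1 − x):
59.949·x + 61.936·(1 − x) = 61.5274
(59.949 − 61.936)·x = 61.5274 − 61.936
x = -0.4086 / -1.987 = 0.20564 → 20.56% Rl-60, 79.44% Rl-62.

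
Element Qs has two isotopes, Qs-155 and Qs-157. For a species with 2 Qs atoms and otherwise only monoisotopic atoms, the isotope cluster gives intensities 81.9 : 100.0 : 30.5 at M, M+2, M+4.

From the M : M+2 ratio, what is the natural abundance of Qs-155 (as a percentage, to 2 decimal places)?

Write p for the Qs-155 fraction. I(M+2)/I(M) = [C(2,1)·p^1·(1−p)] / p^2 = 2·(1−p)/p = 100.0/81.9 = 1.2210
(1−p)/p = 1.2210/2 = 0.6105  ⇒  p = 1/(1 + 0.6105) = 0.6209
Qs-155: 62.09%, Qs-157: 37.91%.

62.09%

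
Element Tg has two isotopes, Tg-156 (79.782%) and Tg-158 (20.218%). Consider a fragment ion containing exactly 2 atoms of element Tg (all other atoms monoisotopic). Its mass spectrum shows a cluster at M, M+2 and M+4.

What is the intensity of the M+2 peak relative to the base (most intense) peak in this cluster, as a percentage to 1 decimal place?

Binomial terms of (0.79782 + 0.20218)^2: M 0.6365, M+2 0.3226, M+4 0.0409 → M is the base peak.
P(M) = C(2,0) × 0.79782^2 × 0.20218^0 = 1 × 0.63651675 × 1.0000 = 0.636517 (base)
P(M+2) = C(2,1) × 0.79782^1 × 0.20218^1 = 2 × 0.79782 × 0.20218 = 0.322606
Relative intensity = 0.322606 / 0.636517 × 100 = 50.7

50.7%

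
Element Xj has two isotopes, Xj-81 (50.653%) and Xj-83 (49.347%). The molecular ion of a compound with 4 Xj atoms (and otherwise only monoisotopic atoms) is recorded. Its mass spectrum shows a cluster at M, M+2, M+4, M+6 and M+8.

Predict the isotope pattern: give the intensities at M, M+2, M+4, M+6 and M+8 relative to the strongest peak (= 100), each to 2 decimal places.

17.56 : 68.43 : 100.00 : 64.95 : 15.82

Each Xj atom is independently Xj-81 (p = 0.50653) or Xj-83 (q = 0.49347); the cluster is the binomial expansion (p + q)^4.
P(M) = 0.50653^4 = 0.065830
P(M+2) = 4 × 0.50653^3 × 0.49347^1 = 0.256529
P(M+4) = 6 × 0.50653^2 × 0.49347^2 = 0.374872
P(M+6) = 4 × 0.50653^1 × 0.49347^3 = 0.243471
P(M+8) = 0.49347^4 = 0.059298
The M+4 peak is largest (0.374872); scaling to 100 gives 17.56 : 68.43 : 100.00 : 64.95 : 15.82.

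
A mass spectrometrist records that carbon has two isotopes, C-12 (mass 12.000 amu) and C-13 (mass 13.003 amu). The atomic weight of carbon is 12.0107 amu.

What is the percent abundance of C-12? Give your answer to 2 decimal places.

Let x be the fractional abundance of C-12; then C-13 has abundance 1 − x.
12.000·x + 13.003·(1 − x) = 12.0107
(12.000 − 13.003)·x = 12.0107 − 13.003
x = -0.9923 / -1.003 = 0.98933 → 98.93% C-12, 1.07% C-13.

98.93%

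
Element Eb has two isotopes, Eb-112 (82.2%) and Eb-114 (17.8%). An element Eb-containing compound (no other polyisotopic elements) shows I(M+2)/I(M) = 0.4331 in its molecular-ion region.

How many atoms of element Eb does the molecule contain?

For n independent Eb atoms, I(M+2)/I(M) = n · (abundance Eb-114) / (abundance Eb-112) = n · 0.178/0.822.
n = 0.4331 × 0.822/0.178 = 2.00 ≈ 2

2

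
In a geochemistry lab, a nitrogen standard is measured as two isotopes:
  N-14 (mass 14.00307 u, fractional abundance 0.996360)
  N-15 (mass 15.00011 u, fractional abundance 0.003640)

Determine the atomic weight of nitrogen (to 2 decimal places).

14.01 u

Average mass = Σ (abundance × isotope mass) = 0.996360 × 14.00307 + 0.003640 × 15.00011
= 13.952099 + 0.054600 = 14.006699 u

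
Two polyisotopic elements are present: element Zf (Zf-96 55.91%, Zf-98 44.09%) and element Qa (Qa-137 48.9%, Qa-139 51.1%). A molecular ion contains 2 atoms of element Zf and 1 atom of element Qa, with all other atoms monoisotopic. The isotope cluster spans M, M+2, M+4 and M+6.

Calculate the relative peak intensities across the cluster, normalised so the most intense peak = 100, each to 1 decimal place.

Element Zf pattern (n=2): 0.31259281 : 0.49301438 : 0.19439281
Element Qa pattern (n=1): 0.4890 : 0.5110
Convolve the two distributions (both contribute in 2-u steps):
  M: 0.31259281×0.4890 = 0.152858
  M+2: 0.31259281×0.5110 + 0.49301438×0.4890 = 0.400819
  M+4: 0.49301438×0.5110 + 0.19439281×0.4890 = 0.346988
  M+6: 0.19439281×0.5110 = 0.099335
Scale to base peak (0.400819) = 100: 38.1 : 100.0 : 86.6 : 24.8

38.1 : 100.0 : 86.6 : 24.8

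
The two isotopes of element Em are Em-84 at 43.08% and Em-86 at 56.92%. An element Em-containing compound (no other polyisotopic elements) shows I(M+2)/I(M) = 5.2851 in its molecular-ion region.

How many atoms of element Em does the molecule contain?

For n independent Em atoms, I(M+2)/I(M) = n · (abundance Em-86) / (abundance Em-84) = n · 0.5692/0.4308.
n = 5.2851 × 0.4308/0.5692 = 4.00 ≈ 4

4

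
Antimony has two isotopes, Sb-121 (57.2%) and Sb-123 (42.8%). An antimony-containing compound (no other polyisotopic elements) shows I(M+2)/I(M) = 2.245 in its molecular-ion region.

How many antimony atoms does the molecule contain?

3

The M+2/M ratio from n Sb atoms is n · q/p = n · 0.428/0.572.
n = 2.245 × 0.572/0.428 = 3.00 ≈ 3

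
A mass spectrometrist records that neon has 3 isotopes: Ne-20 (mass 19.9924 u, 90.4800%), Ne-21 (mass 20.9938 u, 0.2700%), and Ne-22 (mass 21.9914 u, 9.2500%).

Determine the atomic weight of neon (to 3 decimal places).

Ar = Σ fᵢ·mᵢ = 0.904800 × 19.9924 + 0.002700 × 20.9938 + 0.092500 × 21.9914
= 18.08912 + 0.05668 + 2.03420 = 20.18000 u

20.180 u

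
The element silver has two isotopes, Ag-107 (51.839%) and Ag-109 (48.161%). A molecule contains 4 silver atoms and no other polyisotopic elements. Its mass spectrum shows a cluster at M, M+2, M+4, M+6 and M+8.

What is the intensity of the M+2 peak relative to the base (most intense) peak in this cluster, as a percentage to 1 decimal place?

71.8%

(0.51839 + 0.48161)^4 gives M 0.0722, M+2 0.2684, M+4 0.3740, M+6 0.2316, M+8 0.0538; the largest is M+4.
P(M+4) = C(4,2) × 0.51839^2 × 0.48161^2 = 6 × 0.26872819 × 0.23194819 = 0.373986 (base)
P(M+2) = C(4,1) × 0.51839^3 × 0.48161^1 = 4 × 0.13930601 × 0.48161 = 0.268365
Relative intensity = 0.268365 / 0.373986 × 100 = 71.8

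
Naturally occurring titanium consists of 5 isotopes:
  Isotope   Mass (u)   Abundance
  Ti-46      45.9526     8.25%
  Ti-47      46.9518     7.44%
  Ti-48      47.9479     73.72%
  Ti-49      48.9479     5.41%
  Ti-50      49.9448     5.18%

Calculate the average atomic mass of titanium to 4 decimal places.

47.8667 u

Average mass = Σ (abundance × isotope mass) = 0.0825 × 45.9526 + 0.0744 × 46.9518 + 0.7372 × 47.9479 + 0.0541 × 48.9479 + 0.0518 × 49.9448
= 3.79109 + 3.49321 + 35.34719 + 2.64808 + 2.58714 = 47.86671 u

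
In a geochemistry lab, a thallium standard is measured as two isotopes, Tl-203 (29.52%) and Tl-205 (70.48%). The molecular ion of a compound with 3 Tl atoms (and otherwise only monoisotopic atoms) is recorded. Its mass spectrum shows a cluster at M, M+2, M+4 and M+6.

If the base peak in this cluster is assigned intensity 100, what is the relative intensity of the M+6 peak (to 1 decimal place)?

79.6

Term probabilities: M 0.0257, M+2 0.1843, M+4 0.4399, M+6 0.3501. Base peak = M+4.
P(M+4) = C(3,2) × 0.2952^1 × 0.7048^2 = 3 × 0.2952 × 0.49674304 = 0.439916 (base)
P(M+6) = C(3,3) × 0.2952^0 × 0.7048^3 = 1 × 1.0000 × 0.35010449 = 0.350104
Relative intensity = 0.350104 / 0.439916 × 100 = 79.6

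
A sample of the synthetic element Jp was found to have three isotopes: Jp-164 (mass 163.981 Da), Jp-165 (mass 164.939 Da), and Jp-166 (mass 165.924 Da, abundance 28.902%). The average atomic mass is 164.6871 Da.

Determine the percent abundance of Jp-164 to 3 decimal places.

Let x and y be the fractions of Jp-164 and Jp-165. Then x + y = 1 − 0.28902 = 0.71098 and 163.981x + 164.939y = 164.6871 − 0.28902×165.924 = 116.73174552.
Substituting: 163.981x + 164.939(0.71098 − x) = 116.73174552
(163.981 − 164.939)x = -0.5365847  ⇒  x = 0.56011, y = 0.15087
Jp-164: 56.011%, Jp-165: 15.087%.

56.011%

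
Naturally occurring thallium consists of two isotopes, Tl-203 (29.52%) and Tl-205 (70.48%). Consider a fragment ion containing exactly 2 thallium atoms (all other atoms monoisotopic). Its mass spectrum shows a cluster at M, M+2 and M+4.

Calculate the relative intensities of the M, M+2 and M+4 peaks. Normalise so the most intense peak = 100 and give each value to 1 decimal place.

Expanding (0.2952 + 0.7048)^2:
P(M) = 0.2952^2 = 0.087143
P(M+2) = 2 × 0.2952^1 × 0.7048^1 = 0.416114
P(M+4) = 0.7048^2 = 0.496743
The M+4 peak is largest (0.496743); scaling to 100 gives 17.5 : 83.8 : 100.0.

17.5 : 83.8 : 100.0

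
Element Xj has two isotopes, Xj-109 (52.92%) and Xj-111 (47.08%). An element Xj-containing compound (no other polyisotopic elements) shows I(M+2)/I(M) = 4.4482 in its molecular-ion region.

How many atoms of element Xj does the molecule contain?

With n Xj atoms, P(M+2)/P(M) = C(n,1)·p^(n−1)q / p^n = n·q/p = n · 0.4708/0.5292.
n = 4.4482 × 0.5292/0.4708 = 5.00 ≈ 5

5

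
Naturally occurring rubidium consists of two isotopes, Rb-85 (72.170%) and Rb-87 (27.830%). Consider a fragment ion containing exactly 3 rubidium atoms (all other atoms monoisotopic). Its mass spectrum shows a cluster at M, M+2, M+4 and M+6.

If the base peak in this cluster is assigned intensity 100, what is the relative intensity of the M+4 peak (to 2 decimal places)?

(0.72170 + 0.27830)^3 gives M 0.3759, M+2 0.4349, M+4 0.1677, M+6 0.0216; the largest is M+2.
P(M+2) = C(3,1) × 0.72170^2 × 0.27830^1 = 3 × 0.52085089 × 0.2783 = 0.434858 (base)
P(M+4) = C(3,2) × 0.72170^1 × 0.27830^2 = 3 × 0.7217 × 0.07745089 = 0.167689
Relative intensity = 0.167689 / 0.434858 × 100 = 38.56

38.56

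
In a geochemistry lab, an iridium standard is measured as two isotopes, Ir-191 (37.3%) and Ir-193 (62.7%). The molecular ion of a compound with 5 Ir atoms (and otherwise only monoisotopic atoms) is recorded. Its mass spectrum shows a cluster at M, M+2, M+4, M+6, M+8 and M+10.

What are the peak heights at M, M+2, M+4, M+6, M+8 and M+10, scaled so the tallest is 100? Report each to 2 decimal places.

2.11 : 17.70 : 59.49 : 100.00 : 84.05 : 28.26

The 5 Ir atoms are independent, so intensities follow the terms of (0.373 + 0.627)^5.
P(M) = 0.373^5 = 0.007220
P(M+2) = 5 × 0.373^4 × 0.627^1 = 0.060684
P(M+4) = 10 × 0.373^3 × 0.627^2 = 0.204015
P(M+6) = 10 × 0.373^2 × 0.627^3 = 0.342942
P(M+8) = 5 × 0.373^1 × 0.627^4 = 0.288237
P(M+10) = 0.627^5 = 0.096903
The M+6 peak is largest (0.342942); scaling to 100 gives 2.11 : 17.70 : 59.49 : 100.00 : 84.05 : 28.26.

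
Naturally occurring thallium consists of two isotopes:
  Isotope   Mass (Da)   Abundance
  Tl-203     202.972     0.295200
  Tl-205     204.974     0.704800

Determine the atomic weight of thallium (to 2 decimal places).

204.38 Da

Ar = Σ fᵢ·mᵢ = 0.295200 × 202.972 + 0.704800 × 204.974
= 59.9173 + 144.4657 = 204.3830 Da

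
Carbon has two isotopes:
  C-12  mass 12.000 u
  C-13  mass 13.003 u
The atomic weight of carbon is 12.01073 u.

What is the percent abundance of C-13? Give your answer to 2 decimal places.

1.07%

Let x be the fractional abundance of C-12; then C-13 has abundance 1 − x.
12.000·x + 13.003·(1 − x) = 12.01073
(12.000 − 13.003)·x = 12.01073 − 13.003
x = -0.99227 / -1.003 = 0.98930 → 98.93% C-12, 1.07% C-13.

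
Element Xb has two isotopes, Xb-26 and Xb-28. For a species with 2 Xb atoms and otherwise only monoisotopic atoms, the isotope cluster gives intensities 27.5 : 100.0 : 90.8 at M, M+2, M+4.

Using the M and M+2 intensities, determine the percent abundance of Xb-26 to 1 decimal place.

Write p for the Xb-26 fraction. I(M+2)/I(M) = [C(2,1)·p^1·(1−p)] / p^2 = 2·(1−p)/p = 100.0/27.5 = 3.6364
(1−p)/p = 3.6364/2 = 1.8182  ⇒  p = 1/(1 + 1.8182) = 0.3548
Xb-26: 35.5%, Xb-28: 64.5%.

35.5%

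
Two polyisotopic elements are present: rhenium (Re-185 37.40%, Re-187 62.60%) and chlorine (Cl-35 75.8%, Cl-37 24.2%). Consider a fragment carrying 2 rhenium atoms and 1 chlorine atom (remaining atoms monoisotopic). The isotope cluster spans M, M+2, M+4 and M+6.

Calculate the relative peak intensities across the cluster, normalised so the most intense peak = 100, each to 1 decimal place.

25.8 : 94.7 : 100.0 : 23.1

Rhenium pattern (n=2): 0.139876 : 0.468248 : 0.391876
Chlorine pattern (n=1): 0.7580 : 0.2420
Convolve the two distributions (both contribute in 2-u steps):
  M: 0.139876×0.7580 = 0.106026
  M+2: 0.139876×0.2420 + 0.468248×0.7580 = 0.388782
  M+4: 0.468248×0.2420 + 0.391876×0.7580 = 0.410358
  M+6: 0.391876×0.2420 = 0.094834
Scale to base peak (0.410358) = 100: 25.8 : 94.7 : 100.0 : 23.1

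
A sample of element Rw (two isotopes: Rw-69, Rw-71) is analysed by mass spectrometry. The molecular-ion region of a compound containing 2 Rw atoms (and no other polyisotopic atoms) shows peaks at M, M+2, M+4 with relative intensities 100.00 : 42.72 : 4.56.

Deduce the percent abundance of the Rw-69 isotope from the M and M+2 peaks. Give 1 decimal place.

82.4%

Let p = fractional abundance of Rw-69. I(M+2)/I(M) = [C(2,1)·p^1·(1−p)] / p^2 = 2·(1−p)/p = 42.72/100.00 = 0.4272
(1−p)/p = 0.4272/2 = 0.2136  ⇒  p = 1/(1 + 0.2136) = 0.8240
Rw-69: 82.4%, Rw-71: 17.6%.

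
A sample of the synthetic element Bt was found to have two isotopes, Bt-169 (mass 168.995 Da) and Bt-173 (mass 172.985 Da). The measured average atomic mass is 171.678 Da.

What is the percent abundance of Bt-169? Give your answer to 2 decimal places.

Writing the weighted mean with unknown fraction x of Bt-169:
168.995·x + 172.985·(1 − x) = 171.678
(168.995 − 172.985)·x = 171.678 − 172.985
x = -1.307 / -3.990 = 0.32757 → 32.76% Bt-169, 67.24% Bt-173.

32.76%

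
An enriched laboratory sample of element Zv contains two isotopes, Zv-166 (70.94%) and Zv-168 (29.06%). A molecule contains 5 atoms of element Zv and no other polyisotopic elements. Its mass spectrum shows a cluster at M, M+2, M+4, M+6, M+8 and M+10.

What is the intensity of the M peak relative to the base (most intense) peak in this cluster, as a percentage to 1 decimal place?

48.8%

Term probabilities: M 0.1797, M+2 0.3680, M+4 0.3015, M+6 0.1235, M+8 0.0253, M+10 0.0021. Base peak = M+2.
P(M+2) = C(5,1) × 0.7094^4 × 0.2906^1 = 5 × 0.25325891 × 0.2906 = 0.367985 (base)
P(M) = C(5,0) × 0.7094^5 × 0.2906^0 = 1 × 0.17966187 × 1.0000 = 0.179662
Relative intensity = 0.179662 / 0.367985 × 100 = 48.8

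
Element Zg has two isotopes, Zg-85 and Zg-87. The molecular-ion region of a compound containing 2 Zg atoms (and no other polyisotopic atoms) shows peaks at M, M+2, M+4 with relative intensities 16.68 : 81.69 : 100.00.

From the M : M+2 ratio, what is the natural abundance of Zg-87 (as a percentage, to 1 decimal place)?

Write p for the Zg-85 fraction. I(M+2)/I(M) = [C(2,1)·p^1·(1−p)] / p^2 = 2·(1−p)/p = 81.69/16.68 = 4.8975
(1−p)/p = 4.8975/2 = 2.4487  ⇒  p = 1/(1 + 2.4487) = 0.2900
Zg-85: 29.0%, Zg-87: 71.0%.

71.0%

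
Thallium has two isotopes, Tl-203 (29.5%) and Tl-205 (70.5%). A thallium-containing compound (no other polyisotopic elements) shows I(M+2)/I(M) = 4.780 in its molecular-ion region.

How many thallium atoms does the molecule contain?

For n independent Tl atoms, I(M+2)/I(M) = n · (abundance Tl-205) / (abundance Tl-203) = n · 0.705/0.295.
n = 4.780 × 0.295/0.705 = 2.00 ≈ 2

2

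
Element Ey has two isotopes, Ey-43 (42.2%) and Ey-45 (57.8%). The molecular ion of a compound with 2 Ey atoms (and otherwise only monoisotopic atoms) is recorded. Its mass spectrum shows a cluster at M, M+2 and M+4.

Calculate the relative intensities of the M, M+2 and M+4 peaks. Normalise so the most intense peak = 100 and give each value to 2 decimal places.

36.51 : 100.00 : 68.48

Each Ey atom is independently Ey-43 (p = 0.422) or Ey-45 (q = 0.578); the cluster is the binomial expansion (p + q)^2.
P(M) = 0.422^2 = 0.178084
P(M+2) = 2 × 0.422^1 × 0.578^1 = 0.487832
P(M+4) = 0.578^2 = 0.334084
The M+2 peak is largest (0.487832); scaling to 100 gives 36.51 : 100.00 : 68.48.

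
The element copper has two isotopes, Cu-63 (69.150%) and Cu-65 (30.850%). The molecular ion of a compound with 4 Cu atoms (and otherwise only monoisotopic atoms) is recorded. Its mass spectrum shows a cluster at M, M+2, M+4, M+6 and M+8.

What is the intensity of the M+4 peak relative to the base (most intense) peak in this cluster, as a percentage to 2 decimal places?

Binomial terms of (0.69150 + 0.30850)^4: M 0.2286, M+2 0.4080, M+4 0.2731, M+6 0.0812, M+8 0.0091 → M+2 is the base peak.
P(M+2) = C(4,1) × 0.69150^3 × 0.30850^1 = 4 × 0.33065611 × 0.3085 = 0.408030 (base)
P(M+4) = C(4,2) × 0.69150^2 × 0.30850^2 = 6 × 0.47817225 × 0.09517225 = 0.273052
Relative intensity = 0.273052 / 0.408030 × 100 = 66.92

66.92%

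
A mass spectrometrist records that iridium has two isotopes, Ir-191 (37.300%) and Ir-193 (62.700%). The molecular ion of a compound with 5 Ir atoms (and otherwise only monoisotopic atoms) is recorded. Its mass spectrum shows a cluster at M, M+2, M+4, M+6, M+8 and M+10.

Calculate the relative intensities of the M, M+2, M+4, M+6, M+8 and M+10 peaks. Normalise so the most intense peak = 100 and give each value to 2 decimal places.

2.11 : 17.70 : 59.49 : 100.00 : 84.05 : 28.26

The 5 Ir atoms are independent, so intensities follow the terms of (0.37300 + 0.62700)^5.
P(M) = 0.37300^5 = 0.007220
P(M+2) = 5 × 0.37300^4 × 0.62700^1 = 0.060684
P(M+4) = 10 × 0.37300^3 × 0.62700^2 = 0.204015
P(M+6) = 10 × 0.37300^2 × 0.62700^3 = 0.342942
P(M+8) = 5 × 0.37300^1 × 0.62700^4 = 0.288237
P(M+10) = 0.62700^5 = 0.096903
The M+6 peak is largest (0.342942); scaling to 100 gives 2.11 : 17.70 : 59.49 : 100.00 : 84.05 : 28.26.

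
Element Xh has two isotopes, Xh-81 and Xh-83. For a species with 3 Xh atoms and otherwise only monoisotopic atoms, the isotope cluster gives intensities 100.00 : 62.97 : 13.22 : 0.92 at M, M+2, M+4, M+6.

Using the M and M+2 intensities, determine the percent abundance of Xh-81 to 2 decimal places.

Write p for the Xh-81 fraction. I(M+2)/I(M) = [C(3,1)·p^2·(1−p)] / p^3 = 3·(1−p)/p = 62.97/100.00 = 0.6297
(1−p)/p = 0.6297/3 = 0.2099  ⇒  p = 1/(1 + 0.2099) = 0.8265
Xh-81: 82.65%, Xh-83: 17.35%.

82.65%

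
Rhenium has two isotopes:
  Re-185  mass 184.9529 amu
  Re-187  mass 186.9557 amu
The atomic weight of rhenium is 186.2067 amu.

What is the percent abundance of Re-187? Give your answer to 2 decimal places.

Let x be the fractional abundance of Re-185; then Re-187 has abundance 1 − x.
184.9529·x + 186.9557·(1 − x) = 186.2067
(184.9529 − 186.9557)·x = 186.2067 − 186.9557
x = -0.7490 / -2.0028 = 0.37398 → 37.40% Re-185, 62.60% Re-187.

62.60%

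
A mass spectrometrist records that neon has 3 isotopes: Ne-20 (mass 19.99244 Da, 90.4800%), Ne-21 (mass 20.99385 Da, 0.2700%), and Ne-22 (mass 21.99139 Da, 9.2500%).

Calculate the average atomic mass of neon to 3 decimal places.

Ar = Σ fᵢ·mᵢ = 0.904800 × 19.99244 + 0.002700 × 20.99385 + 0.092500 × 21.99139
= 18.089160 + 0.056683 + 2.034204 = 20.180047 Da

20.180 Da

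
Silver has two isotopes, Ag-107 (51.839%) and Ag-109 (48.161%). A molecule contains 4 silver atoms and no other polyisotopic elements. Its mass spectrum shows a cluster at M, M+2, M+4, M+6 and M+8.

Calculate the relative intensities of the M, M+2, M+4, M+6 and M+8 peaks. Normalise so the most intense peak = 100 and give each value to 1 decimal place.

The 4 Ag atoms are independent, so intensities follow the terms of (0.51839 + 0.48161)^4.
P(M) = 0.51839^4 = 0.072215
P(M+2) = 4 × 0.51839^3 × 0.48161^1 = 0.268365
P(M+4) = 6 × 0.51839^2 × 0.48161^2 = 0.373986
P(M+6) = 4 × 0.51839^1 × 0.48161^3 = 0.231634
P(M+8) = 0.48161^4 = 0.053800
The M+4 peak is largest (0.373986); scaling to 100 gives 19.3 : 71.8 : 100.0 : 61.9 : 14.4.

19.3 : 71.8 : 100.0 : 61.9 : 14.4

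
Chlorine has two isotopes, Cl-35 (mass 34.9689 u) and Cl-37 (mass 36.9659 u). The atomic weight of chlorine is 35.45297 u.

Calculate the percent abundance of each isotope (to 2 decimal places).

Cl-35: 75.76%, Cl-37: 24.24%

Writing the weighted mean with unknown fraction x of Cl-35:
34.9689·x + 36.9659·(1 − x) = 35.45297
(34.9689 − 36.9659)·x = 35.45297 − 36.9659
x = -1.51293 / -1.9970 = 0.75760 → 75.76% Cl-35, 24.24% Cl-37.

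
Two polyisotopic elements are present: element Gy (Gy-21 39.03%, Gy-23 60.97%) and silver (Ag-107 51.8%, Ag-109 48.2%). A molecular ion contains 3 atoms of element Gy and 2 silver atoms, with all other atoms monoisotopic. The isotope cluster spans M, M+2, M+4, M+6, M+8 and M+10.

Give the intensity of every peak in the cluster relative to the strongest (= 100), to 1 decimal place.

Element Gy pattern (n=3): 0.059456 : 0.27863428 : 0.43526345 : 0.22664627
Silver pattern (n=2): 0.268324 : 0.499352 : 0.232324
Convolve the two distributions (both contribute in 2-u steps):
  M: 0.059456×0.268324 = 0.015953
  M+2: 0.059456×0.499352 + 0.27863428×0.268324 = 0.104454
  M+4: 0.059456×0.232324 + 0.27863428×0.499352 + 0.43526345×0.268324 = 0.269741
  M+6: 0.27863428×0.232324 + 0.43526345×0.499352 + 0.22664627×0.268324 = 0.342898
  M+8: 0.43526345×0.232324 + 0.22664627×0.499352 = 0.214298
  M+10: 0.22664627×0.232324 = 0.052655
Scale to base peak (0.342898) = 100: 4.7 : 30.5 : 78.7 : 100.0 : 62.5 : 15.4

4.7 : 30.5 : 78.7 : 100.0 : 62.5 : 15.4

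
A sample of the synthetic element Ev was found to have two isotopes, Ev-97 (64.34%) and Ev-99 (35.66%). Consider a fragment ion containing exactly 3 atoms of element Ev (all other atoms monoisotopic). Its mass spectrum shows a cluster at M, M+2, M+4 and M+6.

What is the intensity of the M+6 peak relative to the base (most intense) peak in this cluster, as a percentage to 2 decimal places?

10.24%

Term probabilities: M 0.2663, M+2 0.4429, M+4 0.2455, M+6 0.0453. Base peak = M+2.
P(M+2) = C(3,1) × 0.6434^2 × 0.3566^1 = 3 × 0.41396356 × 0.3566 = 0.442858 (base)
P(M+6) = C(3,3) × 0.6434^0 × 0.3566^3 = 1 × 1.0000 × 0.04534653 = 0.045347
Relative intensity = 0.045347 / 0.442858 × 100 = 10.24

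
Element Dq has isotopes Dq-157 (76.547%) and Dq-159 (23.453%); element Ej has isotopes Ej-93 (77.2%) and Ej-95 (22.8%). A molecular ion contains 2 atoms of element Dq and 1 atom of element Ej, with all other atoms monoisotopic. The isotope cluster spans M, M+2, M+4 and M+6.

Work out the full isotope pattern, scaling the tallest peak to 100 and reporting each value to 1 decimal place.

Element Dq pattern (n=2): 0.58594432 : 0.35905136 : 0.05500432
Element Ej pattern (n=1): 0.7720 : 0.2280
Convolve the two distributions (both contribute in 2-u steps):
  M: 0.58594432×0.7720 = 0.452349
  M+2: 0.58594432×0.2280 + 0.35905136×0.7720 = 0.410783
  M+4: 0.35905136×0.2280 + 0.05500432×0.7720 = 0.124327
  M+6: 0.05500432×0.2280 = 0.012541
Scale to base peak (0.452349) = 100: 100.0 : 90.8 : 27.5 : 2.8

100.0 : 90.8 : 27.5 : 2.8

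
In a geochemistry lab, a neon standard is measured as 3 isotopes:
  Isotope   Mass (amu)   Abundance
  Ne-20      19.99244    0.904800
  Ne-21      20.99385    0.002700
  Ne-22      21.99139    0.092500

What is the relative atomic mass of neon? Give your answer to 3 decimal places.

20.180 amu

Ar = Σ fᵢ·mᵢ = 0.904800 × 19.99244 + 0.002700 × 20.99385 + 0.092500 × 21.99139
= 18.089160 + 0.056683 + 2.034204 = 20.180047 amu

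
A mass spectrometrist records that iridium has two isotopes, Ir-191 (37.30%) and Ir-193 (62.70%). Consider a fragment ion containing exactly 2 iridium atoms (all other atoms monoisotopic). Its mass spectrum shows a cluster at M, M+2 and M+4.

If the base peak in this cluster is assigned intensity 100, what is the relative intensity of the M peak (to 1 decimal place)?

29.7

(0.3730 + 0.6270)^2 gives M 0.1391, M+2 0.4677, M+4 0.3931; the largest is M+2.
P(M+2) = C(2,1) × 0.3730^1 × 0.6270^1 = 2 × 0.3730 × 0.6270 = 0.467742 (base)
P(M) = C(2,0) × 0.3730^2 × 0.6270^0 = 1 × 0.139129 × 1.0000 = 0.139129
Relative intensity = 0.139129 / 0.467742 × 100 = 29.7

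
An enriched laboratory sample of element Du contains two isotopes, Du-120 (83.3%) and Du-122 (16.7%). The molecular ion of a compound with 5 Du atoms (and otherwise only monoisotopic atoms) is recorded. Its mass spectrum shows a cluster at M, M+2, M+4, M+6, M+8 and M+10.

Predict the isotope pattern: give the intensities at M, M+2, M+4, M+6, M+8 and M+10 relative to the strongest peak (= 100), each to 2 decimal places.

99.76 : 100.00 : 40.10 : 8.04 : 0.81 : 0.03

The 5 Du atoms are independent, so intensities follow the terms of (0.833 + 0.167)^5.
P(M) = 0.833^5 = 0.401074
P(M+2) = 5 × 0.833^4 × 0.167^1 = 0.402037
P(M+4) = 10 × 0.833^3 × 0.167^2 = 0.161201
P(M+6) = 10 × 0.833^2 × 0.167^3 = 0.032318
P(M+8) = 5 × 0.833^1 × 0.167^4 = 0.003240
P(M+10) = 0.167^5 = 0.000130
The M+2 peak is largest (0.402037); scaling to 100 gives 99.76 : 100.00 : 40.10 : 8.04 : 0.81 : 0.03.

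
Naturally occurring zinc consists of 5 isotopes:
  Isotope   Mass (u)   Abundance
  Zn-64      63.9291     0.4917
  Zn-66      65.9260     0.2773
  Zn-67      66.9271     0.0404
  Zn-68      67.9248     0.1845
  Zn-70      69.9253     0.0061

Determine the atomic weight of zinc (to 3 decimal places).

Weight each isotope mass by its fractional abundance: 0.4917 × 63.9291 + 0.2773 × 65.9260 + 0.0404 × 66.9271 + 0.1845 × 67.9248 + 0.0061 × 69.9253
= 31.43394 + 18.28128 + 2.70385 + 12.53213 + 0.42654 = 65.37774 u

65.378 u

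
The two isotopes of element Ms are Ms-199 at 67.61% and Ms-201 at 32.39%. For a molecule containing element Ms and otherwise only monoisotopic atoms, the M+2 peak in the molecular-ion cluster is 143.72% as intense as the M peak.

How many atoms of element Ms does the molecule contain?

3

For n independent Ms atoms, I(M+2)/I(M) = n · (abundance Ms-201) / (abundance Ms-199) = n · 0.3239/0.6761.
n = 1.4372 × 0.6761/0.3239 = 3.00 ≈ 3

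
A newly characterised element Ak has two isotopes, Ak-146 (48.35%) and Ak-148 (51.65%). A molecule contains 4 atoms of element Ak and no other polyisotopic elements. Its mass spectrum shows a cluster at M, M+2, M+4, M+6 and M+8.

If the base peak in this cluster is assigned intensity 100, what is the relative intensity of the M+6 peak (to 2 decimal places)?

Binomial terms of (0.4835 + 0.5165)^4: M 0.0546, M+2 0.2335, M+4 0.3742, M+6 0.2665, M+8 0.0712 → M+4 is the base peak.
P(M+4) = C(4,2) × 0.4835^2 × 0.5165^2 = 6 × 0.23377225 × 0.26677225 = 0.374184 (base)
P(M+6) = C(4,3) × 0.4835^1 × 0.5165^3 = 4 × 0.4835 × 0.13778787 = 0.266482
Relative intensity = 0.266482 / 0.374184 × 100 = 71.22

71.22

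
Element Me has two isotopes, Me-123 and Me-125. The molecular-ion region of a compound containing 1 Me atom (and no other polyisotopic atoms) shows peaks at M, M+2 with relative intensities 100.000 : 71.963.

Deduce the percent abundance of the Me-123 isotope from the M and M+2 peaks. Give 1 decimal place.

Write p for the Me-123 fraction. I(M+2)/I(M) = [C(1,1)·p^0·(1−p)] / p^1 = 1·(1−p)/p = 71.963/100.000 = 0.7196
(1−p)/p = 0.7196/1 = 0.7196  ⇒  p = 1/(1 + 0.7196) = 0.5815
Me-123: 58.2%, Me-125: 41.8%.

58.2%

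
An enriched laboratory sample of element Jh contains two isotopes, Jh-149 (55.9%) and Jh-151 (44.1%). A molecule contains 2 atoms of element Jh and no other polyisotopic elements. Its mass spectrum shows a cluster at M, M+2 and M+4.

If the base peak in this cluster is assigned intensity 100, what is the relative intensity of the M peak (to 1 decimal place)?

63.4

(0.559 + 0.441)^2 gives M 0.3125, M+2 0.4930, M+4 0.1945; the largest is M+2.
P(M+2) = C(2,1) × 0.559^1 × 0.441^1 = 2 × 0.5590 × 0.4410 = 0.493038 (base)
P(M) = C(2,0) × 0.559^2 × 0.441^0 = 1 × 0.312481 × 1.0000 = 0.312481
Relative intensity = 0.312481 / 0.493038 × 100 = 63.4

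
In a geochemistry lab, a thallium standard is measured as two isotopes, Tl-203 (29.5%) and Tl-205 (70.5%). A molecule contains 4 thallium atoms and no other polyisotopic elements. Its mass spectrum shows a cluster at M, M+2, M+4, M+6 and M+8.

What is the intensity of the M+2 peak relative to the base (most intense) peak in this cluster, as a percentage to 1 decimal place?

17.5%

Term probabilities: M 0.0076, M+2 0.0724, M+4 0.2595, M+6 0.4135, M+8 0.2470. Base peak = M+6.
P(M+6) = C(4,3) × 0.295^1 × 0.705^3 = 4 × 0.2950 × 0.35040263 = 0.413475 (base)
P(M+2) = C(4,1) × 0.295^3 × 0.705^1 = 4 × 0.02567237 × 0.7050 = 0.072396
Relative intensity = 0.072396 / 0.413475 × 100 = 17.5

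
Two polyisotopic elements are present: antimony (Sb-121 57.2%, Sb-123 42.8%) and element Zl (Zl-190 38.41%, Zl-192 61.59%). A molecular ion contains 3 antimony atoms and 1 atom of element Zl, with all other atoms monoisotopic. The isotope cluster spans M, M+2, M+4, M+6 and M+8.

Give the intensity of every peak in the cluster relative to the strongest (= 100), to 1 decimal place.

Antimony pattern (n=3): 0.18714925 : 0.42010426 : 0.31434374 : 0.07840275
Element Zl pattern (n=1): 0.3841 : 0.6159
Convolve the two distributions (both contribute in 2-u steps):
  M: 0.18714925×0.3841 = 0.071884
  M+2: 0.18714925×0.6159 + 0.42010426×0.3841 = 0.276627
  M+4: 0.42010426×0.6159 + 0.31434374×0.3841 = 0.379482
  M+6: 0.31434374×0.6159 + 0.07840275×0.3841 = 0.223719
  M+8: 0.07840275×0.6159 = 0.048288
Scale to base peak (0.379482) = 100: 18.9 : 72.9 : 100.0 : 59.0 : 12.7

18.9 : 72.9 : 100.0 : 59.0 : 12.7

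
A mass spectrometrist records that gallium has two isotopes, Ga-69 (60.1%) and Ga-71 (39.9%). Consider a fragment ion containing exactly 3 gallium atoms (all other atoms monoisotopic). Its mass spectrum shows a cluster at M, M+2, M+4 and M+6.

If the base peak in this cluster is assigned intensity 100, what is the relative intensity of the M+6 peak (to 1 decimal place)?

Term probabilities: M 0.2171, M+2 0.4324, M+4 0.2870, M+6 0.0635. Base peak = M+2.
P(M+2) = C(3,1) × 0.601^2 × 0.399^1 = 3 × 0.361201 × 0.3990 = 0.432358 (base)
P(M+6) = C(3,3) × 0.601^0 × 0.399^3 = 1 × 1.0000 × 0.0635212 = 0.063521
Relative intensity = 0.063521 / 0.432358 × 100 = 14.7

14.7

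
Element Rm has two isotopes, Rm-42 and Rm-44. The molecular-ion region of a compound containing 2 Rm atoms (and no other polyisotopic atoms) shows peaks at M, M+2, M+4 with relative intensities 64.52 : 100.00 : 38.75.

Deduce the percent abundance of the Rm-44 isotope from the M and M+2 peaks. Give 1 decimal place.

If p is the fraction of Rm that is Rm-42, then I(M+2)/I(M) = [C(2,1)·p^1·(1−p)] / p^2 = 2·(1−p)/p = 100.00/64.52 = 1.5499
(1−p)/p = 1.5499/2 = 0.7750  ⇒  p = 1/(1 + 0.7750) = 0.5634
Rm-42: 56.3%, Rm-44: 43.7%.

43.7%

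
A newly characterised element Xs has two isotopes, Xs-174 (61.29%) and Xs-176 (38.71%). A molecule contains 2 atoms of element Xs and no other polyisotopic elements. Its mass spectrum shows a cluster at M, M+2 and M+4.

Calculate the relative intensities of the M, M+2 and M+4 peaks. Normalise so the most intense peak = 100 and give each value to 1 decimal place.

Expanding (0.6129 + 0.3871)^2:
P(M) = 0.6129^2 = 0.375646
P(M+2) = 2 × 0.6129^1 × 0.3871^1 = 0.474507
P(M+4) = 0.3871^2 = 0.149846
The M+2 peak is largest (0.474507); scaling to 100 gives 79.2 : 100.0 : 31.6.

79.2 : 100.0 : 31.6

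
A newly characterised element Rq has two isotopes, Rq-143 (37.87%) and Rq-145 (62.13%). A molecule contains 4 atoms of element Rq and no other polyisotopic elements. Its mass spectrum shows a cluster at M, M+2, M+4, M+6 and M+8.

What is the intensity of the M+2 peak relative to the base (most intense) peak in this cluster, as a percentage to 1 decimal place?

37.2%

(0.3787 + 0.6213)^4 gives M 0.0206, M+2 0.1350, M+4 0.3322, M+6 0.3633, M+8 0.1490; the largest is M+6.
P(M+6) = C(4,3) × 0.3787^1 × 0.6213^3 = 4 × 0.3787 × 0.23983031 = 0.363295 (base)
P(M+2) = C(4,1) × 0.3787^3 × 0.6213^1 = 4 × 0.05431076 × 0.6213 = 0.134973
Relative intensity = 0.134973 / 0.363295 × 100 = 37.2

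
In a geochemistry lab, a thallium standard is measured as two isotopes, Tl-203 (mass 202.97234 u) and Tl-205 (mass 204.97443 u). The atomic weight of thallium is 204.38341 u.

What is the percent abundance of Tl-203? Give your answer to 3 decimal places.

With x = fraction of Tl-203 (so Tl-205 is 1 − x):
202.97234·x + 204.97443·(1 − x) = 204.38341
(202.97234 − 204.97443)·x = 204.38341 − 204.97443
x = -0.59102 / -2.00209 = 0.29520 → 29.520% Tl-203, 70.480% Tl-205.

29.520%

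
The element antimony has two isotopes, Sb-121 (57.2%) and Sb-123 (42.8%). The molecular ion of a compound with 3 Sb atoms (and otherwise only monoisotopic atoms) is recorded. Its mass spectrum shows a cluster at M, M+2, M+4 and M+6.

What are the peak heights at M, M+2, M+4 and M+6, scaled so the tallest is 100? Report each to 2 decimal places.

Expanding (0.572 + 0.428)^3:
P(M) = 0.572^3 = 0.187149
P(M+2) = 3 × 0.572^2 × 0.428^1 = 0.420104
P(M+4) = 3 × 0.572^1 × 0.428^2 = 0.314344
P(M+6) = 0.428^3 = 0.078403
The M+2 peak is largest (0.420104); scaling to 100 gives 44.55 : 100.00 : 74.83 : 18.66.

44.55 : 100.00 : 74.83 : 18.66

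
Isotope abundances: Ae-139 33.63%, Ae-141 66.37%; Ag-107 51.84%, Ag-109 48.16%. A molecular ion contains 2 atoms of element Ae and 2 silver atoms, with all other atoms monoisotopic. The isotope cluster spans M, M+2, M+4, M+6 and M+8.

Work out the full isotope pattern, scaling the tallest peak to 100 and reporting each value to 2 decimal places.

Element Ae pattern (n=2): 0.11309769 : 0.44640462 : 0.44049769
Silver pattern (n=2): 0.26873856 : 0.49932288 : 0.23193856
Convolve the two distributions (both contribute in 2-u steps):
  M: 0.11309769×0.26873856 = 0.030394
  M+2: 0.11309769×0.49932288 + 0.44640462×0.26873856 = 0.176438
  M+4: 0.11309769×0.23193856 + 0.44640462×0.49932288 + 0.44049769×0.26873856 = 0.367510
  M+6: 0.44640462×0.23193856 + 0.44049769×0.49932288 = 0.323489
  M+8: 0.44049769×0.23193856 = 0.102168
Scale to base peak (0.367510) = 100: 8.27 : 48.01 : 100.00 : 88.02 : 27.80

8.27 : 48.01 : 100.00 : 88.02 : 27.80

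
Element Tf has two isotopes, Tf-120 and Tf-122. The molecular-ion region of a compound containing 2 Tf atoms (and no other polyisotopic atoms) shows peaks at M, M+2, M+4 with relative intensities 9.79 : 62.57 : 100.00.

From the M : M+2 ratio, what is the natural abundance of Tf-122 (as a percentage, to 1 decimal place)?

Write p for the Tf-120 fraction. I(M+2)/I(M) = [C(2,1)·p^1·(1−p)] / p^2 = 2·(1−p)/p = 62.57/9.79 = 6.3912
(1−p)/p = 6.3912/2 = 3.1956  ⇒  p = 1/(1 + 3.1956) = 0.2383
Tf-120: 23.8%, Tf-122: 76.2%.

76.2%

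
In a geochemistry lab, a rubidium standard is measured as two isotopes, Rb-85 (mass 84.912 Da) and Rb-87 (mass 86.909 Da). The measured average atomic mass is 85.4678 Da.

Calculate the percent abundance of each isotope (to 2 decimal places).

Writing the weighted mean with unknown fraction x of Rb-85:
84.912·x + 86.909·(1 − x) = 85.4678
(84.912 − 86.909)·x = 85.4678 − 86.909
x = -1.4412 / -1.997 = 0.72168 → 72.17% Rb-85, 27.83% Rb-87.

Rb-85: 72.17%, Rb-87: 27.83%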